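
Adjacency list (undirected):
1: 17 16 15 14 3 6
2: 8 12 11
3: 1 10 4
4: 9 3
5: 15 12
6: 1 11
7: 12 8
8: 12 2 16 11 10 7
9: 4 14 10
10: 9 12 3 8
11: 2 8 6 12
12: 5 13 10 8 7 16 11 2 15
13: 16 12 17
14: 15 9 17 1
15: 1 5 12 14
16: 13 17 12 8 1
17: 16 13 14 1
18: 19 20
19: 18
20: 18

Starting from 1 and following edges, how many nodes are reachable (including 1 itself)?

BFS from 1 visits: 1, 3, 6, 14, 15, 16, 17, 4, 10, 11, 9, 5, 12, 8, 13, 2, 7
Reachable nodes: 17 of 20 total.

17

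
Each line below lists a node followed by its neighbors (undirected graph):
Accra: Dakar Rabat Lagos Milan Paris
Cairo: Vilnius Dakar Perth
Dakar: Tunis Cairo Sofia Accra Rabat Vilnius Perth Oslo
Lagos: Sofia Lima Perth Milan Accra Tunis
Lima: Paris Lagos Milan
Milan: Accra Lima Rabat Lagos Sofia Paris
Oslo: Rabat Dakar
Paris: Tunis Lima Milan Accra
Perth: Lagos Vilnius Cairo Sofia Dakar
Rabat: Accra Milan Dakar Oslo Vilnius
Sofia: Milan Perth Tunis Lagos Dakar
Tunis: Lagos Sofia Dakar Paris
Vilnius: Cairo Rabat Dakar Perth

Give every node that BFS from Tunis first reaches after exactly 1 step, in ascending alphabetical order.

Level 0: Tunis
Level 1: Dakar, Lagos, Paris, Sofia
Level 2: Accra, Cairo, Lima, Milan, Oslo, Perth, Rabat, Vilnius

Dakar, Lagos, Paris, Sofia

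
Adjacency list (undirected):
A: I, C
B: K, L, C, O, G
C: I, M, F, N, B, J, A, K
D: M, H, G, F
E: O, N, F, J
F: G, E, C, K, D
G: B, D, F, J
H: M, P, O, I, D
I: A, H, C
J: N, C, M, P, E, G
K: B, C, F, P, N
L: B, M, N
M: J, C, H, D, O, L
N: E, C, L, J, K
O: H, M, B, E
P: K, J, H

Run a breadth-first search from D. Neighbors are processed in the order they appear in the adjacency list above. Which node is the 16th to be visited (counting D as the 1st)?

Visit D; enqueue M, H, G, F → queue [M, H, G, F]
Visit M; enqueue J, C, O, L → queue [H, G, F, J, C, O, L]
Visit H; enqueue P, I → queue [G, F, J, C, O, L, P, I]
Visit G; enqueue B → queue [F, J, C, O, L, P, I, B]
Visit F; enqueue E, K → queue [J, C, O, L, P, I, B, E, K]
Visit J; enqueue N → queue [C, O, L, P, I, B, E, K, N]
Visit C; enqueue A → queue [O, L, P, I, B, E, K, N, A]
Visit O → queue [L, P, I, B, E, K, N, A]
Visit L → queue [P, I, B, E, K, N, A]
Visit P → queue [I, B, E, K, N, A]
Visit I → queue [B, E, K, N, A]
Visit B → queue [E, K, N, A]
Visit E → queue [K, N, A]
Visit K → queue [N, A]
Visit N → queue [A]
Visit A → queue []

Visit order: D, M, H, G, F, J, C, O, L, P, I, B, E, K, N, A

A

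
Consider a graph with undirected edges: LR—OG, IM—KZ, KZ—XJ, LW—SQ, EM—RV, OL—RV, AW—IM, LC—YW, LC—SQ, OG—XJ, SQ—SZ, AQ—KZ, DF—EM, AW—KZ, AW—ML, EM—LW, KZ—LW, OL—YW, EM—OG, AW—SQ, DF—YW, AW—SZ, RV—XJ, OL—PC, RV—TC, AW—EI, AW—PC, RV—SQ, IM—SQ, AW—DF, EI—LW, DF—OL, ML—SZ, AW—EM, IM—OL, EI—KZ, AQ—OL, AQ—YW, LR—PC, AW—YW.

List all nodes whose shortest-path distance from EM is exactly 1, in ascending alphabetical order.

AW, DF, LW, OG, RV

Level 0: EM
Level 1: AW, DF, LW, OG, RV
Level 2: EI, IM, KZ, LR, ML, OL, PC, SQ, SZ, TC, XJ, YW
Level 3: AQ, LC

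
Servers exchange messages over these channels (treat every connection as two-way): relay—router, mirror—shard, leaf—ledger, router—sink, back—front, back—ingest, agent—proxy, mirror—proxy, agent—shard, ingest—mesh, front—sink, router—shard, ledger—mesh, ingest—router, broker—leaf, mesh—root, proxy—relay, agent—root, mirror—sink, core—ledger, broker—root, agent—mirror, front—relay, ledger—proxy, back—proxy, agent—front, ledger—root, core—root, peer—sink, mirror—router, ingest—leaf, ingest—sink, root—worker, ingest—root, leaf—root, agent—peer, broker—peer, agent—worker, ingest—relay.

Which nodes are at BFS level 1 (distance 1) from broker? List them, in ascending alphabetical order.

leaf, peer, root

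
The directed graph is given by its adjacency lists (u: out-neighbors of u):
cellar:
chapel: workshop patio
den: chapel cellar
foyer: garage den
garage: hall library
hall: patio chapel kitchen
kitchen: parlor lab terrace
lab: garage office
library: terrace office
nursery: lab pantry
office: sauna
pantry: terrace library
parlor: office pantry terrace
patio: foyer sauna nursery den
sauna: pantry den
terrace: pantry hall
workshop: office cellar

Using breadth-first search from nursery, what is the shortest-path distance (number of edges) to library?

2

Level 0: nursery
Level 1: lab, pantry
Level 2: garage, library, office, terrace
Level 3: hall, sauna
Level 4: chapel, den, kitchen, patio
Level 5: cellar, foyer, parlor, workshop
library first appears at level 2.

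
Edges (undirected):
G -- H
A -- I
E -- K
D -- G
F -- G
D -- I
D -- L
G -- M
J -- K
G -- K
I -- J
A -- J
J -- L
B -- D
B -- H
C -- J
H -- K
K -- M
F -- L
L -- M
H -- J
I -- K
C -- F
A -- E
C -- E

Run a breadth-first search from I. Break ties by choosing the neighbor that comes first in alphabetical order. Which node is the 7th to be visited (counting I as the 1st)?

B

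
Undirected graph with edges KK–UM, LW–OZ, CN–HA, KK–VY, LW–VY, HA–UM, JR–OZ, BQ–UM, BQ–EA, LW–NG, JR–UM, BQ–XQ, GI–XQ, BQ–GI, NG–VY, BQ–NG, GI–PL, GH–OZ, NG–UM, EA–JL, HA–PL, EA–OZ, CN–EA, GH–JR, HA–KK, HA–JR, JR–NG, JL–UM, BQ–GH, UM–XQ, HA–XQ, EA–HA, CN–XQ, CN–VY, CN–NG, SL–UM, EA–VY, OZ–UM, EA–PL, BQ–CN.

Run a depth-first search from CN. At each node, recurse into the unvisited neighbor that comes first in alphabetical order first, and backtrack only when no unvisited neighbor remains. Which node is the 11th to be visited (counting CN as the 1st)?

JL

Visit CN
CN → BQ
BQ → EA
EA → HA
HA → JR
JR → GH
GH → OZ
OZ → LW
LW → NG
NG → UM
UM → JL
UM → KK
KK → VY
UM → SL
UM → XQ
XQ → GI
GI → PL

Visit order: CN, BQ, EA, HA, JR, GH, OZ, LW, NG, UM, JL, KK, VY, SL, XQ, GI, PL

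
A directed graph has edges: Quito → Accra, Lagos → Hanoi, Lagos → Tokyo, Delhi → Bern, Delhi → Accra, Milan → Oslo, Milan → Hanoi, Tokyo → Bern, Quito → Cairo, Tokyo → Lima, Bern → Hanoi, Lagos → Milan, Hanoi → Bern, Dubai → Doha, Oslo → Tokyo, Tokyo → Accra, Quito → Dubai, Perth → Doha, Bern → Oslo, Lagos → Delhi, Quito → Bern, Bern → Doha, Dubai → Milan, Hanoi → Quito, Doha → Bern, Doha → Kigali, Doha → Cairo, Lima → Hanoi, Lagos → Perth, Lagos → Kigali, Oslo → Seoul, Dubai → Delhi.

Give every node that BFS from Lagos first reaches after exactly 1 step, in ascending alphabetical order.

Delhi, Hanoi, Kigali, Milan, Perth, Tokyo

Level 0: Lagos
Level 1: Delhi, Hanoi, Kigali, Milan, Perth, Tokyo
Level 2: Accra, Bern, Doha, Lima, Oslo, Quito
Level 3: Cairo, Dubai, Seoul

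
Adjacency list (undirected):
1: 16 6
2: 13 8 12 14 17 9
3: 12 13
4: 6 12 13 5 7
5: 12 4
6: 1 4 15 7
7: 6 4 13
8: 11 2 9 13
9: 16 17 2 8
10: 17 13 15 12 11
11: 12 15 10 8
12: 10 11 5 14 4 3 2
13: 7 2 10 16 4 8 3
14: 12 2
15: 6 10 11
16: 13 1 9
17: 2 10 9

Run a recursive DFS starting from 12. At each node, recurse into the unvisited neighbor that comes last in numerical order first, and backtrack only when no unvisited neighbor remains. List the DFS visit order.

12 14 2 17 10 15 11 8 13 16 9 1 6 7 4 5 3

Visit 12
12 → 14
14 → 2
2 → 17
17 → 10
10 → 15
15 → 11
11 → 8
8 → 13
13 → 16
16 → 9
16 → 1
1 → 6
6 → 7
7 → 4
4 → 5
13 → 3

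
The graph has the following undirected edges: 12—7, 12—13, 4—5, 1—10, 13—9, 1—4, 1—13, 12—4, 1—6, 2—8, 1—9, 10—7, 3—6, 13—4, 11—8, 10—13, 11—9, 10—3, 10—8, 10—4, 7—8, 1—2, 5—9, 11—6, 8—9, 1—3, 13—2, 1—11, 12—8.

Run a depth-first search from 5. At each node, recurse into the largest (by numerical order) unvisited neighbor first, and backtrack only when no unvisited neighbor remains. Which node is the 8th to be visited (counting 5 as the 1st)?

3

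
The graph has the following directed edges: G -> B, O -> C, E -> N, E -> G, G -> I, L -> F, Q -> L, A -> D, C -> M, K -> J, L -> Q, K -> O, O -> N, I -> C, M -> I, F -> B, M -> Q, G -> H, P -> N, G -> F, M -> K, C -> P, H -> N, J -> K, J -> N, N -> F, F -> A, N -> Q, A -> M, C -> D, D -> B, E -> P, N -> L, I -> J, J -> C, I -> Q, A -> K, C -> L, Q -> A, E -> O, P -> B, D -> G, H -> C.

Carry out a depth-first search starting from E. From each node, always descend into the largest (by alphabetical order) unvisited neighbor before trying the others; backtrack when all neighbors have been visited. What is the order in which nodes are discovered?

E P N Q L F B A M K O C D G I J H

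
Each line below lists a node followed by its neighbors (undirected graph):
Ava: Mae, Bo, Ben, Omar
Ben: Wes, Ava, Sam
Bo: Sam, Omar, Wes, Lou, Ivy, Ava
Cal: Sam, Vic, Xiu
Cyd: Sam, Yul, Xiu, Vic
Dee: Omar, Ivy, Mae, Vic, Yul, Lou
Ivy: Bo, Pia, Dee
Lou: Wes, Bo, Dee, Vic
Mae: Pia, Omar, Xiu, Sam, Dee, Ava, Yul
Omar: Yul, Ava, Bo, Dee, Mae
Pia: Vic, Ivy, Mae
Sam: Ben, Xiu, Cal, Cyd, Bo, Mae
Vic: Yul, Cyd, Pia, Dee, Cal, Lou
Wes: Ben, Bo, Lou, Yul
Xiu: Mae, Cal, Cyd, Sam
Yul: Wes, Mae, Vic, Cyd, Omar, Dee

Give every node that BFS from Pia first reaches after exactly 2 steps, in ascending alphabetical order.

Ava, Bo, Cal, Cyd, Dee, Lou, Omar, Sam, Xiu, Yul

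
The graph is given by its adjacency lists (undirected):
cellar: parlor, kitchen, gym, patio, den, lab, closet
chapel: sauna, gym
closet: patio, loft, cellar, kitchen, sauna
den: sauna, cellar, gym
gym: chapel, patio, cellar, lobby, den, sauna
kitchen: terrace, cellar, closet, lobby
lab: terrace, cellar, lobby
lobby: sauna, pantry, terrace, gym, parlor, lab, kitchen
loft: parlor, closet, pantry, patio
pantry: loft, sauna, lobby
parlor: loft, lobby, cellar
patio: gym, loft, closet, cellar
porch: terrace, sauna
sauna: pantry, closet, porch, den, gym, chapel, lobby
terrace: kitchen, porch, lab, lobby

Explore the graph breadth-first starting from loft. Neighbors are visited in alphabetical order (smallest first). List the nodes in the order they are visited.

Visit loft; enqueue closet, pantry, parlor, patio → queue [closet, pantry, parlor, patio]
Visit closet; enqueue cellar, kitchen, sauna → queue [pantry, parlor, patio, cellar, kitchen, sauna]
Visit pantry; enqueue lobby → queue [parlor, patio, cellar, kitchen, sauna, lobby]
Visit parlor → queue [patio, cellar, kitchen, sauna, lobby]
Visit patio; enqueue gym → queue [cellar, kitchen, sauna, lobby, gym]
Visit cellar; enqueue den, lab → queue [kitchen, sauna, lobby, gym, den, lab]
Visit kitchen; enqueue terrace → queue [sauna, lobby, gym, den, lab, terrace]
Visit sauna; enqueue chapel, porch → queue [lobby, gym, den, lab, terrace, chapel, porch]
Visit lobby → queue [gym, den, lab, terrace, chapel, porch]
Visit gym → queue [den, lab, terrace, chapel, porch]
Visit den → queue [lab, terrace, chapel, porch]
Visit lab → queue [terrace, chapel, porch]
Visit terrace → queue [chapel, porch]
Visit chapel → queue [porch]
Visit porch → queue []

loft -> closet -> pantry -> parlor -> patio -> cellar -> kitchen -> sauna -> lobby -> gym -> den -> lab -> terrace -> chapel -> porch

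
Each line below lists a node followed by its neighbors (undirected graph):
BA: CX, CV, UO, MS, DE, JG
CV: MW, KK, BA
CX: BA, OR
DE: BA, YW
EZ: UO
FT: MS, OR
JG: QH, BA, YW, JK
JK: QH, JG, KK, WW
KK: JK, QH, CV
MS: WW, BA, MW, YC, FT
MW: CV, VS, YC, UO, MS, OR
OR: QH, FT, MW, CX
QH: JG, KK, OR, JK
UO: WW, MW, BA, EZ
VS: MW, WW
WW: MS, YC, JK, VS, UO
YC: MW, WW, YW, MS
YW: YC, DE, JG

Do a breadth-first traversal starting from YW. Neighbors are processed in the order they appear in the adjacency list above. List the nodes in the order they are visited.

YW, YC, DE, JG, MW, WW, MS, BA, QH, JK, CV, VS, UO, OR, FT, CX, KK, EZ

Visit YW; enqueue YC, DE, JG → queue [YC, DE, JG]
Visit YC; enqueue MW, WW, MS → queue [DE, JG, MW, WW, MS]
Visit DE; enqueue BA → queue [JG, MW, WW, MS, BA]
Visit JG; enqueue QH, JK → queue [MW, WW, MS, BA, QH, JK]
Visit MW; enqueue CV, VS, UO, OR → queue [WW, MS, BA, QH, JK, CV, VS, UO, OR]
Visit WW → queue [MS, BA, QH, JK, CV, VS, UO, OR]
Visit MS; enqueue FT → queue [BA, QH, JK, CV, VS, UO, OR, FT]
Visit BA; enqueue CX → queue [QH, JK, CV, VS, UO, OR, FT, CX]
Visit QH; enqueue KK → queue [JK, CV, VS, UO, OR, FT, CX, KK]
Visit JK → queue [CV, VS, UO, OR, FT, CX, KK]
Visit CV → queue [VS, UO, OR, FT, CX, KK]
Visit VS → queue [UO, OR, FT, CX, KK]
Visit UO; enqueue EZ → queue [OR, FT, CX, KK, EZ]
Visit OR → queue [FT, CX, KK, EZ]
Visit FT → queue [CX, KK, EZ]
Visit CX → queue [KK, EZ]
Visit KK → queue [EZ]
Visit EZ → queue []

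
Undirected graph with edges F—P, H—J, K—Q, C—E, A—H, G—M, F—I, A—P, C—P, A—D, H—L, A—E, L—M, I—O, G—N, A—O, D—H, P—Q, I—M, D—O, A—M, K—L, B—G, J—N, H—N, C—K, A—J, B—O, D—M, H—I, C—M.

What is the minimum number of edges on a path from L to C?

Level 0: L
Level 1: H, K, M
Level 2: A, C, D, G, I, J, N, Q
Level 3: B, E, F, O, P
C first appears at level 2.

2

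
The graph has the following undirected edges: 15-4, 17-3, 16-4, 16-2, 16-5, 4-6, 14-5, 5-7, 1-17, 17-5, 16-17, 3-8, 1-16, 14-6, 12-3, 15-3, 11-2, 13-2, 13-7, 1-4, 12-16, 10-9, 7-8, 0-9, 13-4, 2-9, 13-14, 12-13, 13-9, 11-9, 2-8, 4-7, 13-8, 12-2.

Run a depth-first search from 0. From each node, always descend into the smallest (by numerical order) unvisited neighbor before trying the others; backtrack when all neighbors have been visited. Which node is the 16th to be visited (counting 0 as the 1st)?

15

Visit 0
0 → 9
9 → 2
2 → 8
8 → 3
3 → 12
12 → 13
13 → 4
4 → 1
1 → 16
16 → 5
5 → 7
5 → 14
14 → 6
5 → 17
4 → 15
2 → 11
9 → 10

Visit order: 0, 9, 2, 8, 3, 12, 13, 4, 1, 16, 5, 7, 14, 6, 17, 15, 11, 10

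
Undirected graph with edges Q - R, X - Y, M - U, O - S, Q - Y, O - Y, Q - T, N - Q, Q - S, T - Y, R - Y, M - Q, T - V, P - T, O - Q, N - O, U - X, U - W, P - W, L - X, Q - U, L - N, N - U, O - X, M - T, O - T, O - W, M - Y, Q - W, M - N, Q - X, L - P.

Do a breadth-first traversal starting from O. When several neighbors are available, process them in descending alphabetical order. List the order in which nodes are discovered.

Visit O; enqueue Y, X, W, T, S, Q, N → queue [Y, X, W, T, S, Q, N]
Visit Y; enqueue R, M → queue [X, W, T, S, Q, N, R, M]
Visit X; enqueue U, L → queue [W, T, S, Q, N, R, M, U, L]
Visit W; enqueue P → queue [T, S, Q, N, R, M, U, L, P]
Visit T; enqueue V → queue [S, Q, N, R, M, U, L, P, V]
Visit S → queue [Q, N, R, M, U, L, P, V]
Visit Q → queue [N, R, M, U, L, P, V]
Visit N → queue [R, M, U, L, P, V]
Visit R → queue [M, U, L, P, V]
Visit M → queue [U, L, P, V]
Visit U → queue [L, P, V]
Visit L → queue [P, V]
Visit P → queue [V]
Visit V → queue []

O, Y, X, W, T, S, Q, N, R, M, U, L, P, V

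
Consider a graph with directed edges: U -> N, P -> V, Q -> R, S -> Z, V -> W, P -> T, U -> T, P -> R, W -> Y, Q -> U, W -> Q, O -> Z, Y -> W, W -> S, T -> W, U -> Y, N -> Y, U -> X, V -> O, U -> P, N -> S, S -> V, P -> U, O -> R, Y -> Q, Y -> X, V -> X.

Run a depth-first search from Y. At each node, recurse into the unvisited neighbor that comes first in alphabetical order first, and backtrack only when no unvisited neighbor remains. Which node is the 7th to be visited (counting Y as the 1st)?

V

Visit Y
Y → Q
Q → R
Q → U
U → N
N → S
S → V
V → O
O → Z
V → W
V → X
U → P
P → T

Visit order: Y, Q, R, U, N, S, V, O, Z, W, X, P, T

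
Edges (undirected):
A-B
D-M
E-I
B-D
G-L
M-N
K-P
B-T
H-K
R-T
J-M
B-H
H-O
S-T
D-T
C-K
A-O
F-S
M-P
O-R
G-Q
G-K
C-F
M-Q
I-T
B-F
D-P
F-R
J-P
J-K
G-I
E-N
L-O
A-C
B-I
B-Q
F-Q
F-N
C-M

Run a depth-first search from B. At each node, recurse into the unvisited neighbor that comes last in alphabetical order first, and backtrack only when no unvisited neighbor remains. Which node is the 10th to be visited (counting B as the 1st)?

Visit B
B → T
T → S
S → F
F → R
R → O
O → L
L → G
G → Q
Q → M
M → P
P → K
K → J
K → H
K → C
C → A
P → D
M → N
N → E
E → I

Visit order: B, T, S, F, R, O, L, G, Q, M, P, K, J, H, C, A, D, N, E, I

M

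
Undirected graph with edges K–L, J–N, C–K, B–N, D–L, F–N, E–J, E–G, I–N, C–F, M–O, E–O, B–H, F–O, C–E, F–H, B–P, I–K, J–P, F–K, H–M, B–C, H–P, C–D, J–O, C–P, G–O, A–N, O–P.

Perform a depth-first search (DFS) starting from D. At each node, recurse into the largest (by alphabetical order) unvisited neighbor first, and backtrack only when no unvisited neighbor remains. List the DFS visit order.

Visit D
D → L
L → K
K → I
I → N
N → J
J → P
P → O
O → M
M → H
H → F
F → C
C → E
E → G
C → B
N → A

D → L → K → I → N → J → P → O → M → H → F → C → E → G → B → A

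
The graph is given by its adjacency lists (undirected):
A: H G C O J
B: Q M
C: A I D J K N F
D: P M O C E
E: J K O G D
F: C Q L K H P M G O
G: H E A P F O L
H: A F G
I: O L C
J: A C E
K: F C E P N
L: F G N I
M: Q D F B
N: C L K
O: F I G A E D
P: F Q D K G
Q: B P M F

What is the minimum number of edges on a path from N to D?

Level 0: N
Level 1: C, K, L
Level 2: A, D, E, F, G, I, J, P
Level 3: H, M, O, Q
Level 4: B
D first appears at level 2.

2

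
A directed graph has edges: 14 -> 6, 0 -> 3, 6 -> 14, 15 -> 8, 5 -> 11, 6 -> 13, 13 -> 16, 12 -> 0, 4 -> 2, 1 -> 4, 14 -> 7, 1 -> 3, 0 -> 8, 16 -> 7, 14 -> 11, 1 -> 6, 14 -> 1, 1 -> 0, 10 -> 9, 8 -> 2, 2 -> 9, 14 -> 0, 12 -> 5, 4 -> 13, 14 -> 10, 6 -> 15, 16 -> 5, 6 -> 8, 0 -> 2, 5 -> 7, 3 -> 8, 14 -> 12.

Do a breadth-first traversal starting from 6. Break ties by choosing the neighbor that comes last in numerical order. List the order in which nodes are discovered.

6, 15, 14, 13, 8, 12, 11, 10, 7, 1, 0, 16, 2, 5, 9, 4, 3

Visit 6; enqueue 15, 14, 13, 8 → queue [15, 14, 13, 8]
Visit 15 → queue [14, 13, 8]
Visit 14; enqueue 12, 11, 10, 7, 1, 0 → queue [13, 8, 12, 11, 10, 7, 1, 0]
Visit 13; enqueue 16 → queue [8, 12, 11, 10, 7, 1, 0, 16]
Visit 8; enqueue 2 → queue [12, 11, 10, 7, 1, 0, 16, 2]
Visit 12; enqueue 5 → queue [11, 10, 7, 1, 0, 16, 2, 5]
Visit 11 → queue [10, 7, 1, 0, 16, 2, 5]
Visit 10; enqueue 9 → queue [7, 1, 0, 16, 2, 5, 9]
Visit 7 → queue [1, 0, 16, 2, 5, 9]
Visit 1; enqueue 4, 3 → queue [0, 16, 2, 5, 9, 4, 3]
Visit 0 → queue [16, 2, 5, 9, 4, 3]
Visit 16 → queue [2, 5, 9, 4, 3]
Visit 2 → queue [5, 9, 4, 3]
Visit 5 → queue [9, 4, 3]
Visit 9 → queue [4, 3]
Visit 4 → queue [3]
Visit 3 → queue []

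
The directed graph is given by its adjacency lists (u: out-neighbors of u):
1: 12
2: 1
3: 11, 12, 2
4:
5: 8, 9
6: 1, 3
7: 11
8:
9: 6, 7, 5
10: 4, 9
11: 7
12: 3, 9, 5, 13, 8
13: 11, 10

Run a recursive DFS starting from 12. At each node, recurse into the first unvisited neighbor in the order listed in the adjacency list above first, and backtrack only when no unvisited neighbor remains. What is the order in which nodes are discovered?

Visit 12
12 → 3
3 → 11
11 → 7
3 → 2
2 → 1
12 → 9
9 → 6
9 → 5
5 → 8
12 → 13
13 → 10
10 → 4

12, 3, 11, 7, 2, 1, 9, 6, 5, 8, 13, 10, 4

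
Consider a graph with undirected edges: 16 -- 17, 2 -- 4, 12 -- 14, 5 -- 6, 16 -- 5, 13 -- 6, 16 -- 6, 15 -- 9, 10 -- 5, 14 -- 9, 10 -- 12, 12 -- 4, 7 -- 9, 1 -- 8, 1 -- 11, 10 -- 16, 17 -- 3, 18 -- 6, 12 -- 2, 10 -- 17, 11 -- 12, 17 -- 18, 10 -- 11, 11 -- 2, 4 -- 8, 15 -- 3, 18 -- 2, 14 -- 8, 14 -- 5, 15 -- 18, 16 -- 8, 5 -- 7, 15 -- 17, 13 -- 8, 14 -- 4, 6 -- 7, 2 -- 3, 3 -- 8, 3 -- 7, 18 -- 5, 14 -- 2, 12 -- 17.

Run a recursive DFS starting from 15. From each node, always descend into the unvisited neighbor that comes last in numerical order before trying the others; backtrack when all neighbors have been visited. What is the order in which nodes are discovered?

15 18 17 16 10 12 14 9 7 6 13 8 4 2 11 1 3 5

Visit 15
15 → 18
18 → 17
17 → 16
16 → 10
10 → 12
12 → 14
14 → 9
9 → 7
7 → 6
6 → 13
13 → 8
8 → 4
4 → 2
2 → 11
11 → 1
2 → 3
6 → 5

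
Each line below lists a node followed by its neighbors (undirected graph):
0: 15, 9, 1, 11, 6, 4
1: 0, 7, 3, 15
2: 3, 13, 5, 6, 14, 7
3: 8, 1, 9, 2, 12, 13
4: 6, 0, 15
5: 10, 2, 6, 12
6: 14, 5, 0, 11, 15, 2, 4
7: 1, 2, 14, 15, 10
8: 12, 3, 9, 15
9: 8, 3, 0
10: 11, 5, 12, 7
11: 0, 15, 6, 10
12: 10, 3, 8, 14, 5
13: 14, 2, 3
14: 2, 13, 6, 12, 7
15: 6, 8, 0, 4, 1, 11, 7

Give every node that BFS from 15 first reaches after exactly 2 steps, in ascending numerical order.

2, 3, 5, 9, 10, 12, 14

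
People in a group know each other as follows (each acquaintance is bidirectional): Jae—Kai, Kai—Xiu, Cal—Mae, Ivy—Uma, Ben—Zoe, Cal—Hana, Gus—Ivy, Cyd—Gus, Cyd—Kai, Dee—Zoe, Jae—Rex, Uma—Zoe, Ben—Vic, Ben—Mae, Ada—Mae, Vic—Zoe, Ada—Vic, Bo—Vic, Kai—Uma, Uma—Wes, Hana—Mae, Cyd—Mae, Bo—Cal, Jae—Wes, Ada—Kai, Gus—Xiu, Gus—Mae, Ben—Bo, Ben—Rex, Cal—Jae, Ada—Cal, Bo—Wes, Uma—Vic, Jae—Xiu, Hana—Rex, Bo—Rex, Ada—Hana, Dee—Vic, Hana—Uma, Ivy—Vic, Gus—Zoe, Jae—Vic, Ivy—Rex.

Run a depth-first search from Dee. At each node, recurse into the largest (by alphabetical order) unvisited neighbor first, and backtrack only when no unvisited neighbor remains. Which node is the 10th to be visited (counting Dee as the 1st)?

Visit Dee
Dee → Zoe
Zoe → Vic
Vic → Uma
Uma → Wes
Wes → Jae
Jae → Xiu
Xiu → Kai
Kai → Cyd
Cyd → Mae
Mae → Hana
Hana → Rex
Rex → Ivy
Ivy → Gus
Rex → Bo
Bo → Cal
Cal → Ada
Bo → Ben

Visit order: Dee, Zoe, Vic, Uma, Wes, Jae, Xiu, Kai, Cyd, Mae, Hana, Rex, Ivy, Gus, Bo, Cal, Ada, Ben

Mae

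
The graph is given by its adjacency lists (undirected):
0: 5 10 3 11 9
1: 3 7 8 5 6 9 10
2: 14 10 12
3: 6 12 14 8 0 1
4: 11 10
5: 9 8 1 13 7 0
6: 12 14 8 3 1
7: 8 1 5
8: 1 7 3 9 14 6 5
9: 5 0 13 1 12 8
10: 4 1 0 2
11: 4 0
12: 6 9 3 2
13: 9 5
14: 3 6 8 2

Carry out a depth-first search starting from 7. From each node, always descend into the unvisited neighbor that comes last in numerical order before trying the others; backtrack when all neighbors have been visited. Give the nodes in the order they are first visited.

7 -> 8 -> 14 -> 6 -> 12 -> 9 -> 13 -> 5 -> 1 -> 10 -> 4 -> 11 -> 0 -> 3 -> 2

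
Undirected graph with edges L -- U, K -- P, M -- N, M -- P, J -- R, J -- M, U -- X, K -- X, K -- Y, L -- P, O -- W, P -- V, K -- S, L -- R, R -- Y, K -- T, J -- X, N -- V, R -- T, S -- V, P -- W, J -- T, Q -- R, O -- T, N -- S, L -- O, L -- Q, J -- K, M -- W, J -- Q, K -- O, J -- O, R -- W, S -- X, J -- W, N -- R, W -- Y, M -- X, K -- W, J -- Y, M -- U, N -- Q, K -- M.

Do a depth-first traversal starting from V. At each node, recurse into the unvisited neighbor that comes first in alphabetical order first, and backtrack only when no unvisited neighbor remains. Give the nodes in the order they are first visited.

Visit V
V → N
N → M
M → J
J → K
K → O
O → L
L → P
P → W
W → R
R → Q
R → T
R → Y
L → U
U → X
X → S

V → N → M → J → K → O → L → P → W → R → Q → T → Y → U → X → S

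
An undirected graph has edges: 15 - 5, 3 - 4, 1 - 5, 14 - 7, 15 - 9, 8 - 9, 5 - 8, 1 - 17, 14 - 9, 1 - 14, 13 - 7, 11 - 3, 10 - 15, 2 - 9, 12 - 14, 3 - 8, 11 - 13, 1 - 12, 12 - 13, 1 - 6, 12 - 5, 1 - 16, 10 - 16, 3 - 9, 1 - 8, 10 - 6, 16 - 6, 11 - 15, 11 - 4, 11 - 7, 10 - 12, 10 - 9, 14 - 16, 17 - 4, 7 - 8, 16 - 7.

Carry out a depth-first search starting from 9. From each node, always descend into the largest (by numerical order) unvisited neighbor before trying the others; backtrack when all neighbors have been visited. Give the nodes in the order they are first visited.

Visit 9
9 → 15
15 → 11
11 → 13
13 → 12
12 → 14
14 → 16
16 → 10
10 → 6
6 → 1
1 → 17
17 → 4
4 → 3
3 → 8
8 → 7
8 → 5
9 → 2

9 -> 15 -> 11 -> 13 -> 12 -> 14 -> 16 -> 10 -> 6 -> 1 -> 17 -> 4 -> 3 -> 8 -> 7 -> 5 -> 2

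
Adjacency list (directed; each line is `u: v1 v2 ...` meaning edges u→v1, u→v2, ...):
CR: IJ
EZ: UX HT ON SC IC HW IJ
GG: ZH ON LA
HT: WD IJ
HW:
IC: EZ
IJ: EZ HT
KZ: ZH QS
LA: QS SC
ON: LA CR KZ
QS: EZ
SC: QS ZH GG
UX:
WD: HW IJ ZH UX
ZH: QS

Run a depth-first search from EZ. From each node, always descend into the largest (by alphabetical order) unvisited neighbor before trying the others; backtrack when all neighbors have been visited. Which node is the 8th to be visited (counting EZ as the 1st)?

LA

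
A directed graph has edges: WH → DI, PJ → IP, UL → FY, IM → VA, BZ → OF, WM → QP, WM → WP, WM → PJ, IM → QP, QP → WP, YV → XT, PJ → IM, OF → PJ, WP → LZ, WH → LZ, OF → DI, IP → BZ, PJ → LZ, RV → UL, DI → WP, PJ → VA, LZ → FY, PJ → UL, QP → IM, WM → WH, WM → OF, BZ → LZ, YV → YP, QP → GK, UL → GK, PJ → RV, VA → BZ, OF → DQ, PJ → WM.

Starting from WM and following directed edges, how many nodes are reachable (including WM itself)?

BFS from WM visits: WM, WP, WH, QP, PJ, OF, LZ, DI, IM, GK, VA, UL, RV, IP, DQ, FY, BZ
Reachable nodes: 17 of 20 total.

17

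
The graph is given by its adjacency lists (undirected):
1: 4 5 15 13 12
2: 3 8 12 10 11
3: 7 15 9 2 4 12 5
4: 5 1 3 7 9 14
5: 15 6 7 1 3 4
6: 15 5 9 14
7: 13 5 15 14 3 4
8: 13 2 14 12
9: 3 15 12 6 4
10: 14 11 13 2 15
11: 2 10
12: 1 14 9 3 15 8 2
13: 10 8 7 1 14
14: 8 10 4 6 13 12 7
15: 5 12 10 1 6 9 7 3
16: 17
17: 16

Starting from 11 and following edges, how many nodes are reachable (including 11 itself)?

15

BFS from 11 visits: 11, 2, 10, 3, 8, 12, 13, 14, 15, 4, 5, 7, 9, 1, 6
Reachable nodes: 15 of 17 total.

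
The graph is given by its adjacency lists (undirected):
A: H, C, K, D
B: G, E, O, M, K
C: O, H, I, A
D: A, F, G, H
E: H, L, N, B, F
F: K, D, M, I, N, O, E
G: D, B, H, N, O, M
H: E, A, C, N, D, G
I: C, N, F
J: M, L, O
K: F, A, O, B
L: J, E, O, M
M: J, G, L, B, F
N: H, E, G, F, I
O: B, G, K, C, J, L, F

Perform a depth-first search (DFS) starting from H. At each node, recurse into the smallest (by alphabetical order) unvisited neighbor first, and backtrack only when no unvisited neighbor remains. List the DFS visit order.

H A C I F D G B E L J M O K N

Visit H
H → A
A → C
C → I
I → F
F → D
D → G
G → B
B → E
E → L
L → J
J → M
J → O
O → K
E → N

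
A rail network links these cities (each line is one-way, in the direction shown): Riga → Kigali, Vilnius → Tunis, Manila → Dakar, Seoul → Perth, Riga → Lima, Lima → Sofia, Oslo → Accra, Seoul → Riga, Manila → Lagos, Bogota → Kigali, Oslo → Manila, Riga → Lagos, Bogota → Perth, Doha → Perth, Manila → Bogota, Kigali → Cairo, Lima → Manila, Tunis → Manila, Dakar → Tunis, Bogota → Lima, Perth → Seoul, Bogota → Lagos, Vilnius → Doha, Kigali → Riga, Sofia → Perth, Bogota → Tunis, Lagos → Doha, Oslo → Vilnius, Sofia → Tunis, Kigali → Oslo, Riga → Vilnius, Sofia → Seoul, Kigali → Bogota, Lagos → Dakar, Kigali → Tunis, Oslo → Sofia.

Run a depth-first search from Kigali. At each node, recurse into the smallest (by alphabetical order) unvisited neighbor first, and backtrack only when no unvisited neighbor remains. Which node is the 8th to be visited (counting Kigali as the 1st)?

Visit Kigali
Kigali → Bogota
Bogota → Lagos
Lagos → Dakar
Dakar → Tunis
Tunis → Manila
Lagos → Doha
Doha → Perth
Perth → Seoul
Seoul → Riga
Riga → Lima
Lima → Sofia
Riga → Vilnius
Kigali → Cairo
Kigali → Oslo
Oslo → Accra

Visit order: Kigali, Bogota, Lagos, Dakar, Tunis, Manila, Doha, Perth, Seoul, Riga, Lima, Sofia, Vilnius, Cairo, Oslo, Accra

Perth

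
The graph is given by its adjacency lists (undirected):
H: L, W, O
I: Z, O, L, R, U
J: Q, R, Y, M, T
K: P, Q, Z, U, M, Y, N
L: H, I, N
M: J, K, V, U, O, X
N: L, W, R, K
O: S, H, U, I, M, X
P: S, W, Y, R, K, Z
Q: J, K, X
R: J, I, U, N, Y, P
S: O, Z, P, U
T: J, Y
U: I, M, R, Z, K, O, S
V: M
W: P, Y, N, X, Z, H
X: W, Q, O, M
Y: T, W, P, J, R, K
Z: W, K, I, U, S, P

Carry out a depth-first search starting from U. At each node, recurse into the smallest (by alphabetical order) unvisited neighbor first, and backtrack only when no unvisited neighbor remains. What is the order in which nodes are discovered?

Visit U
U → I
I → L
L → H
H → O
O → M
M → J
J → Q
Q → K
K → N
N → R
R → P
P → S
S → Z
Z → W
W → X
W → Y
Y → T
M → V

U → I → L → H → O → M → J → Q → K → N → R → P → S → Z → W → X → Y → T → V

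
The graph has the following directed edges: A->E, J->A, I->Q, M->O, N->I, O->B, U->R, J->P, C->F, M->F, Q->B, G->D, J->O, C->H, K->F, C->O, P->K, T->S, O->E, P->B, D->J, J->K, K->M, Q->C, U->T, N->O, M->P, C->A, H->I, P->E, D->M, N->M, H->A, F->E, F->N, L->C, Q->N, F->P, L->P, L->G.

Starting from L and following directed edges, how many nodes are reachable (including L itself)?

17

BFS from L visits: L, P, G, C, K, E, B, D, O, H, F, A, M, J, I, N, Q
Reachable nodes: 17 of 21 total.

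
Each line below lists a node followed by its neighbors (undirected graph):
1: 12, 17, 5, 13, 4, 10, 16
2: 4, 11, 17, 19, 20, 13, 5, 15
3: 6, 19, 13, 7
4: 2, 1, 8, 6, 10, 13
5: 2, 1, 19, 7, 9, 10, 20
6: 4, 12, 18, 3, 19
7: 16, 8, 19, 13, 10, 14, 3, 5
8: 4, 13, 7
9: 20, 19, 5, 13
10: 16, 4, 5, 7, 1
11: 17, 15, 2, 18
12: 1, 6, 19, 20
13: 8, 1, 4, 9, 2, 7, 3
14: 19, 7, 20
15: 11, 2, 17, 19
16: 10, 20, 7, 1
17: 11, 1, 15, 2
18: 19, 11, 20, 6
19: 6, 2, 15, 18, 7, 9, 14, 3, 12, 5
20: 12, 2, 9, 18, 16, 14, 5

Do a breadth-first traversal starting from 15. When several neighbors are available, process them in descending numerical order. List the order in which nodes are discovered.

Visit 15; enqueue 19, 17, 11, 2 → queue [19, 17, 11, 2]
Visit 19; enqueue 18, 14, 12, 9, 7, 6, 5, 3 → queue [17, 11, 2, 18, 14, 12, 9, 7, 6, 5, 3]
Visit 17; enqueue 1 → queue [11, 2, 18, 14, 12, 9, 7, 6, 5, 3, 1]
Visit 11 → queue [2, 18, 14, 12, 9, 7, 6, 5, 3, 1]
Visit 2; enqueue 20, 13, 4 → queue [18, 14, 12, 9, 7, 6, 5, 3, 1, 20, 13, 4]
Visit 18 → queue [14, 12, 9, 7, 6, 5, 3, 1, 20, 13, 4]
Visit 14 → queue [12, 9, 7, 6, 5, 3, 1, 20, 13, 4]
Visit 12 → queue [9, 7, 6, 5, 3, 1, 20, 13, 4]
Visit 9 → queue [7, 6, 5, 3, 1, 20, 13, 4]
Visit 7; enqueue 16, 10, 8 → queue [6, 5, 3, 1, 20, 13, 4, 16, 10, 8]
Visit 6 → queue [5, 3, 1, 20, 13, 4, 16, 10, 8]
Visit 5 → queue [3, 1, 20, 13, 4, 16, 10, 8]
Visit 3 → queue [1, 20, 13, 4, 16, 10, 8]
Visit 1 → queue [20, 13, 4, 16, 10, 8]
Visit 20 → queue [13, 4, 16, 10, 8]
Visit 13 → queue [4, 16, 10, 8]
Visit 4 → queue [16, 10, 8]
Visit 16 → queue [10, 8]
Visit 10 → queue [8]
Visit 8 → queue []

15 19 17 11 2 18 14 12 9 7 6 5 3 1 20 13 4 16 10 8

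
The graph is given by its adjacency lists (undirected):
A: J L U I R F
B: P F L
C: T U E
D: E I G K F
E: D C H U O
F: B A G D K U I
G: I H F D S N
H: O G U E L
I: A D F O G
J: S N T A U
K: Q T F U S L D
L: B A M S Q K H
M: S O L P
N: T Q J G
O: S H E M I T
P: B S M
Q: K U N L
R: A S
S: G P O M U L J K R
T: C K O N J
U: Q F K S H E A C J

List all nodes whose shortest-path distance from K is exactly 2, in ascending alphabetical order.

A, B, C, E, G, H, I, J, M, N, O, P, R

Level 0: K
Level 1: D, F, L, Q, S, T, U
Level 2: A, B, C, E, G, H, I, J, M, N, O, P, R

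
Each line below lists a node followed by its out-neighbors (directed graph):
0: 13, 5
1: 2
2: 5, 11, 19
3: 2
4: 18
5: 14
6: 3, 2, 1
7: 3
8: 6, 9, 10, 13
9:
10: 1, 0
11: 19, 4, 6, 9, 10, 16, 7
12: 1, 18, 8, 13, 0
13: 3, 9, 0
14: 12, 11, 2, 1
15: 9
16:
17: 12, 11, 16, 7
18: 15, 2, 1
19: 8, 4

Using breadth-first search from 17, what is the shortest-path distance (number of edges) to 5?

3

Level 0: 17
Level 1: 7, 11, 12, 16
Level 2: 0, 1, 3, 4, 6, 8, 9, 10, 13, 18, 19
Level 3: 2, 5, 15
Level 4: 14
5 first appears at level 3.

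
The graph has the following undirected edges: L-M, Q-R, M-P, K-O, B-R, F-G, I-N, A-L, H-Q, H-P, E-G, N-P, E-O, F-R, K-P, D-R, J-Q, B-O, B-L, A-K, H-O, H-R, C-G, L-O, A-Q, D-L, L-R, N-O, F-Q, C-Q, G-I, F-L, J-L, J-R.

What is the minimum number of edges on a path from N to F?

Level 0: N
Level 1: I, O, P
Level 2: B, E, G, H, K, L, M
Level 3: A, C, D, F, J, Q, R
F first appears at level 3.

3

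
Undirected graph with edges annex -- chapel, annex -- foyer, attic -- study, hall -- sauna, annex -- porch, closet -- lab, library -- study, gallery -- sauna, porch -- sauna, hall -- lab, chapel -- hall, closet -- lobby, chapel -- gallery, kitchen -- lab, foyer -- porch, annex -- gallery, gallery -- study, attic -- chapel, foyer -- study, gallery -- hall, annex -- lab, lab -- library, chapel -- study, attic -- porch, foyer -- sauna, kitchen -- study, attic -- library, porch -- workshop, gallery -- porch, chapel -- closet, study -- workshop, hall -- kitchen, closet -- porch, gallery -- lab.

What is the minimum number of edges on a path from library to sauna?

3

Level 0: library
Level 1: attic, lab, study
Level 2: annex, chapel, closet, foyer, gallery, hall, kitchen, porch, workshop
Level 3: lobby, sauna
sauna first appears at level 3.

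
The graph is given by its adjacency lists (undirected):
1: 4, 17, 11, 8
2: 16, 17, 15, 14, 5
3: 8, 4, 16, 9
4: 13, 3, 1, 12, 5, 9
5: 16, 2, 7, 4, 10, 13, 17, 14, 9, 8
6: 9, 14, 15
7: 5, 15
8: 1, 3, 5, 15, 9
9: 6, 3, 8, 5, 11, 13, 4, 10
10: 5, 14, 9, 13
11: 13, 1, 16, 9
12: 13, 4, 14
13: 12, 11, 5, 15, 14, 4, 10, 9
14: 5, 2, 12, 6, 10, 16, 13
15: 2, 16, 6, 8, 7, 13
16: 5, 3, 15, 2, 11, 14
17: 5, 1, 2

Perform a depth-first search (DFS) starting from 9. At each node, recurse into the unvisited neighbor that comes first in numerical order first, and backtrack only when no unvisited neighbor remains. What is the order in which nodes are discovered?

9 3 4 1 8 5 2 14 6 15 7 13 10 11 16 12 17

Visit 9
9 → 3
3 → 4
4 → 1
1 → 8
8 → 5
5 → 2
2 → 14
14 → 6
6 → 15
15 → 7
15 → 13
13 → 10
13 → 11
11 → 16
13 → 12
2 → 17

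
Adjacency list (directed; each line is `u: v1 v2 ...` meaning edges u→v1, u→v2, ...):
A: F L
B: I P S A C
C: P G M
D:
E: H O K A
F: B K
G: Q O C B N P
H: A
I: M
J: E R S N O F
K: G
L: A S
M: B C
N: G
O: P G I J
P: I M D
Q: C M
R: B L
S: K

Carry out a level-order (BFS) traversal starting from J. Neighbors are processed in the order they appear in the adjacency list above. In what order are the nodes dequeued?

Visit J; enqueue E, R, S, N, O, F → queue [E, R, S, N, O, F]
Visit E; enqueue H, K, A → queue [R, S, N, O, F, H, K, A]
Visit R; enqueue B, L → queue [S, N, O, F, H, K, A, B, L]
Visit S → queue [N, O, F, H, K, A, B, L]
Visit N; enqueue G → queue [O, F, H, K, A, B, L, G]
Visit O; enqueue P, I → queue [F, H, K, A, B, L, G, P, I]
Visit F → queue [H, K, A, B, L, G, P, I]
Visit H → queue [K, A, B, L, G, P, I]
Visit K → queue [A, B, L, G, P, I]
Visit A → queue [B, L, G, P, I]
Visit B; enqueue C → queue [L, G, P, I, C]
Visit L → queue [G, P, I, C]
Visit G; enqueue Q → queue [P, I, C, Q]
Visit P; enqueue M, D → queue [I, C, Q, M, D]
Visit I → queue [C, Q, M, D]
Visit C → queue [Q, M, D]
Visit Q → queue [M, D]
Visit M → queue [D]
Visit D → queue []

J → E → R → S → N → O → F → H → K → A → B → L → G → P → I → C → Q → M → D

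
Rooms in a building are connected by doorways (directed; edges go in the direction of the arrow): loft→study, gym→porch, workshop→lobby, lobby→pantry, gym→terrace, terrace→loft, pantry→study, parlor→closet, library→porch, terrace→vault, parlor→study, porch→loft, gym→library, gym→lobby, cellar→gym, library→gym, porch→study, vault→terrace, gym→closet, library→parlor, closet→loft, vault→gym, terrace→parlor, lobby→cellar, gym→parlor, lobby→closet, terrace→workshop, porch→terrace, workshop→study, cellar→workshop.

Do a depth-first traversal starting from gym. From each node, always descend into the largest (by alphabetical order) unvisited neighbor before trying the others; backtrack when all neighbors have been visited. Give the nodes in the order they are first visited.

Visit gym
gym → terrace
terrace → workshop
workshop → study
workshop → lobby
lobby → pantry
lobby → closet
closet → loft
lobby → cellar
terrace → vault
terrace → parlor
gym → porch
gym → library

gym terrace workshop study lobby pantry closet loft cellar vault parlor porch library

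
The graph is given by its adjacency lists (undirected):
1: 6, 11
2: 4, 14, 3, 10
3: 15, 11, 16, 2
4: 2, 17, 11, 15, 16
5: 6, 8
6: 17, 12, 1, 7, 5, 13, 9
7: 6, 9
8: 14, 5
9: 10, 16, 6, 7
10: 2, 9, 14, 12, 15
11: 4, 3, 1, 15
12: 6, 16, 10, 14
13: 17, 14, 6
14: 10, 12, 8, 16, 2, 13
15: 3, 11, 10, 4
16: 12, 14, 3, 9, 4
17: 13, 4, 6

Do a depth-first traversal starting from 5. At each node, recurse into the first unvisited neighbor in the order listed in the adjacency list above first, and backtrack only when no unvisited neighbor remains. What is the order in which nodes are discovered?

5, 6, 17, 13, 14, 10, 2, 4, 11, 3, 15, 16, 12, 9, 7, 1, 8

Visit 5
5 → 6
6 → 17
17 → 13
13 → 14
14 → 10
10 → 2
2 → 4
4 → 11
11 → 3
3 → 15
3 → 16
16 → 12
16 → 9
9 → 7
11 → 1
14 → 8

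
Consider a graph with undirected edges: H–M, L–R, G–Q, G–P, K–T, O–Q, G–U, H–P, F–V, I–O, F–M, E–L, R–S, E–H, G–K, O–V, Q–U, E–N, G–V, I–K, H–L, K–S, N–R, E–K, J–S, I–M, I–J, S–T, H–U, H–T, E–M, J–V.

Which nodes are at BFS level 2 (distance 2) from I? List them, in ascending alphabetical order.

Level 0: I
Level 1: J, K, M, O
Level 2: E, F, G, H, Q, S, T, V
Level 3: L, N, P, R, U

E, F, G, H, Q, S, T, V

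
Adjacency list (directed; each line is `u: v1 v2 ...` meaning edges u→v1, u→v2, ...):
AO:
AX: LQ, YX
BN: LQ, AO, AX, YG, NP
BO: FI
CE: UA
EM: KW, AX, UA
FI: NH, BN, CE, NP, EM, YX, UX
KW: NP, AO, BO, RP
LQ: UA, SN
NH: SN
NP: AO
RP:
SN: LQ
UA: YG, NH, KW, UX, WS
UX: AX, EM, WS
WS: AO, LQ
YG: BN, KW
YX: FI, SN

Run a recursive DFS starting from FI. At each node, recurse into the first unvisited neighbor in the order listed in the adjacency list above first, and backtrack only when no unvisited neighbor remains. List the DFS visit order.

FI → NH → SN → LQ → UA → YG → BN → AO → AX → YX → NP → KW → BO → RP → UX → EM → WS → CE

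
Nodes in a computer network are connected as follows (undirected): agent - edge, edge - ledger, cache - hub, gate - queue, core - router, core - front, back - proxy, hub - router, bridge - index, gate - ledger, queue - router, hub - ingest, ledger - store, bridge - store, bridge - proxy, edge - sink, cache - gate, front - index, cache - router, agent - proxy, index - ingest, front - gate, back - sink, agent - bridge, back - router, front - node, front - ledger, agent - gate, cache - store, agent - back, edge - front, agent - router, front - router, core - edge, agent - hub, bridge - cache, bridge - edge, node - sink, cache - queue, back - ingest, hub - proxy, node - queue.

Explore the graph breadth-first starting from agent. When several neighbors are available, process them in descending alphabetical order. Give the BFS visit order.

agent, router, proxy, hub, gate, edge, bridge, back, queue, front, core, cache, ingest, ledger, sink, store, index, node

Visit agent; enqueue router, proxy, hub, gate, edge, bridge, back → queue [router, proxy, hub, gate, edge, bridge, back]
Visit router; enqueue queue, front, core, cache → queue [proxy, hub, gate, edge, bridge, back, queue, front, core, cache]
Visit proxy → queue [hub, gate, edge, bridge, back, queue, front, core, cache]
Visit hub; enqueue ingest → queue [gate, edge, bridge, back, queue, front, core, cache, ingest]
Visit gate; enqueue ledger → queue [edge, bridge, back, queue, front, core, cache, ingest, ledger]
Visit edge; enqueue sink → queue [bridge, back, queue, front, core, cache, ingest, ledger, sink]
Visit bridge; enqueue store, index → queue [back, queue, front, core, cache, ingest, ledger, sink, store, index]
Visit back → queue [queue, front, core, cache, ingest, ledger, sink, store, index]
Visit queue; enqueue node → queue [front, core, cache, ingest, ledger, sink, store, index, node]
Visit front → queue [core, cache, ingest, ledger, sink, store, index, node]
Visit core → queue [cache, ingest, ledger, sink, store, index, node]
Visit cache → queue [ingest, ledger, sink, store, index, node]
Visit ingest → queue [ledger, sink, store, index, node]
Visit ledger → queue [sink, store, index, node]
Visit sink → queue [store, index, node]
Visit store → queue [index, node]
Visit index → queue [node]
Visit node → queue []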